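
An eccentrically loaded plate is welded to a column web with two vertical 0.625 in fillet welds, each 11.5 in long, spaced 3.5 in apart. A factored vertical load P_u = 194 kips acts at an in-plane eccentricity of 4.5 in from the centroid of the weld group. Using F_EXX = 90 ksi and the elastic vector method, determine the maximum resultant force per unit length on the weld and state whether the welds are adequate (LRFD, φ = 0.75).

Total weld length L_w = 23 in. Treat welds as unit-width lines.
Polar moment about centroid: J = 2[d³/12 + d(b/2)²] = 2[11.5³/12 + 11.5×1.75²] = 323.9 in³.
Direct shear f_v = P/L_w = 194 / 23 = 8.435 kip/in (vertical).
Torsion M = P·e = 194 × 4.5 = 873 kip·in.
Critical point at (x, y) = (1.75, 5.75) from centroid. f_tx = M·y/J = 15.5 kip/in; f_ty = M·x/J = 4.716 kip/in.
Resultant f_max = √[f_tx² + (f_v + f_ty)²] = √[15.5² + (8.435 + 4.716)²] = 20.33 kip/in.
Capacity per unit length: φr_n = 0.75 × 0.6 × 90 × (0.707 × 0.625) = 17.9 kip/in.
20.33 > 17.9 → NOT adequate.

f_max ≈ 20.3 kip/in; NOT adequate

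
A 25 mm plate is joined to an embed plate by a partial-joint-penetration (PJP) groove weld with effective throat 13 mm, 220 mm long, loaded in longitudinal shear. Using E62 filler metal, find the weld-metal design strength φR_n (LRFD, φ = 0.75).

E62XX → F_EXX = 620 MPa.
Effective throat (given) t_e = 13 mm.
A_we = 13 × 220 = 2860 mm².
F_nw = 0.6 F_EXX = 372 MPa.
φR_n = 0.75 × 372 × 2860 × 10⁻³ = 797.9 kN.

φR_n ≈ 798 kN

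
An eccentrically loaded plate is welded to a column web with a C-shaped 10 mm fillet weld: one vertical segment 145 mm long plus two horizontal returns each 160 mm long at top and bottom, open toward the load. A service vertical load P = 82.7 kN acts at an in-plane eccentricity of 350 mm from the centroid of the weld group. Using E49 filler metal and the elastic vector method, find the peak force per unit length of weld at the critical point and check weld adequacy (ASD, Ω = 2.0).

f_max ≈ 1280 N/mm; NOT adequate

E49XX → F_EXX = 490 MPa.
Total weld length L_w = 465 mm. Treat welds as unit-width lines.
Centroid: x̄ = 2×160×80 / 465 = 55.05 mm from the vertical weld.
Polar moment about centroid: J = I_x + I_y = [145³/12 + 2×160×72.5²] + [145×55.05² + 2(160³/12 + 160×24.95²)] = 3257000 mm³.
Direct shear f_v = P/L_w = 82.7×10³ / 465 = 177.8 N/mm (vertical).
Torsion M = P·e = 82.7×10³ × 350 = 28945000 N·mm.
Critical point at (x, y) = (104.9, 72.5) from centroid. f_tx = M·y/J = 644.2 N/mm; f_ty = M·x/J = 932.6 N/mm.
Resultant f_max = √[f_tx² + (f_v + f_ty)²] = √[644.2² + (177.8 + 932.6)²] = 1284 N/mm.
Capacity per unit length: r_n/Ω = (1/2.0) × 0.6 × 490 × (0.707 × 10) = 1039 N/mm.
1284 > 1039 → NOT adequate.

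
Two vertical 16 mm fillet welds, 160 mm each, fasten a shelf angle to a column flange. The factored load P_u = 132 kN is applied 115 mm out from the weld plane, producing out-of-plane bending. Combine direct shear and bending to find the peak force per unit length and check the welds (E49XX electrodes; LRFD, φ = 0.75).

E49XX → F_EXX = 490 MPa.
L_w = 2 × 160 = 320 mm; section modulus (unit throat) S = 2 × L²/6 = 8533 mm².
Direct shear f_v = P/L_w = 132×10³/320 = 412.5 N/mm.
Moment M = P × e = 132×10³ × 115 = 15180000 N·mm; bending f_b = M/S = 1779 N/mm.
f_max = √(f_v² + f_b²) = √(412.5² + 1779²) = 1826 N/mm.
φr_n = 0.75 × 0.6 × 490 × (0.707 × 16) = 2494 N/mm → adequate.

f_max ≈ 1830 N/mm; adequate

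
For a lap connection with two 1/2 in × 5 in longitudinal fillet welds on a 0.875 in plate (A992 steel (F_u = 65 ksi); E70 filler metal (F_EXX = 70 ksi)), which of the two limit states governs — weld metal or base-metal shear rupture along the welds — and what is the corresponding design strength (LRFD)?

φR_n ≈ 111 kips (weld metal governs)

t_e = 0.707 × 0.5 = 0.3535 in; L = 10 in.
Weld metal: φR_n = 0.75 × 0.6 × 70 × 0.3535 × 10 = 111.4 kips.
Base metal (shear rupture): φR_n = 0.75 × 0.6 × 65 × 0.875 × 10 = 255.9 kips.
Governing: weld metal.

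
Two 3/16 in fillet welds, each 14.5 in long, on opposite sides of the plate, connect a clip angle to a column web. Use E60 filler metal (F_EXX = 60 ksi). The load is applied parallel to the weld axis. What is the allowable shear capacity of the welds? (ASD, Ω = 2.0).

R_n/Ω ≈ 69.2 kip

Effective throat t_e = 0.707 × 0.1875 = 0.1326 in.
Total length L = 29 in; A_we = 0.1326 × 29 = 3.844 in².
F_nw = 0.6 F_EXX = 0.6 × 60 = 36 ksi.
R_n = 36 × 3.844 = 138.4 kip; R_n/Ω = 138.4/2.0 = 69.2 kip.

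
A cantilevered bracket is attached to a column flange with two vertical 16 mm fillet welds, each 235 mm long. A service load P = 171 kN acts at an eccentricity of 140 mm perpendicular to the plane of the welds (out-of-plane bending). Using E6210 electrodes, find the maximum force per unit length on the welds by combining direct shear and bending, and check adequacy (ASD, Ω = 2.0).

E62XX → F_EXX = 620 MPa.
L_w = 2 × 235 = 470 mm; section modulus (unit throat) S = 2 × L²/6 = 18410 mm².
Direct shear f_v = P/L_w = 171×10³/470 = 363.8 N/mm.
Moment M = P × e = 171×10³ × 140 = 23940000 N·mm; bending f_b = M/S = 1300 N/mm.
f_max = √(f_v² + f_b²) = √(363.8² + 1300²) = 1350 N/mm.
r_n/Ω = (1/2.0) × 0.6 × 620 × (0.707 × 16) = 2104 N/mm → adequate.

f_max ≈ 1350 N/mm; adequate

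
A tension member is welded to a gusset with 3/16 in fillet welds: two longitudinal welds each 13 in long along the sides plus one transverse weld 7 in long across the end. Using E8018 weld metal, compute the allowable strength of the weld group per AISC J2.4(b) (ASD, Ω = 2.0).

E80XX → F_EXX = 80 ksi.
t_e = 0.707 × 0.1875 = 0.1326 in.
R_nwl = 0.6 × 80 × 0.1326 × 26 = 165.4 kip (longitudinal, 2 welds).
R_nwt = 0.6 × 80 × 0.1326 × 7 = 44.54 kip (transverse, base value).
(i) R_nwl + R_nwt = 210 kip; (ii) 0.85 R_nwl + 1.5 R_nwt = 207.4 kip.
R_n = max = 210 kip [governs: (i)]; R_n/Ω = 105 kip.

R_n/Ω ≈ 105 kip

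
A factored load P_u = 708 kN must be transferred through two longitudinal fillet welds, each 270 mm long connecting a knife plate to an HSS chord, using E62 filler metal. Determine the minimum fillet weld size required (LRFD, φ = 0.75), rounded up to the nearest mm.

E62XX → F_EXX = 620 MPa.
Total weld length L = 540 mm.
Required throat t_e = P_u / (φ × 0.6 F_EXX × L) = 708 / (0.75 × 0.6 × 620 × 540 × 10⁻³) = 4.699 mm.
Required leg w = t_e / 0.707 = 6.647 mm → use 7 mm.

w = 7 mm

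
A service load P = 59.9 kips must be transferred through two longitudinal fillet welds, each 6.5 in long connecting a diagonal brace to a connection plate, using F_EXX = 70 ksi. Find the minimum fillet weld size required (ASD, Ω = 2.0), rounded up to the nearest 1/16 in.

w = 5/16 in

Total weld length L = 13 in.
Required throat t_e = P × Ω / (0.6 F_EXX × L) = 59.9 × 2.0 / (0.6 × 70 × 13) = 0.2194 in.
Required leg w = t_e / 0.707 = 0.3103 in → use 5/16 in.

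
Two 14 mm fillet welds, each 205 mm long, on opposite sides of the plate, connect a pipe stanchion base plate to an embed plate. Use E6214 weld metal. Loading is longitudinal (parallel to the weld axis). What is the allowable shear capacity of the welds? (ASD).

R_n/Ω ≈ 755 kN

E62XX → F_EXX = 620 MPa.
Effective throat t_e = 0.707 × 14 = 9.898 mm.
Total length L = 410 mm; A_we = 9.898 × 410 = 4058 mm².
F_nw = 0.6 F_EXX = 0.6 × 620 = 372 MPa.
R_n = 372 × 4058 × 10⁻³ = 1510 kN; R_n/Ω = 1510/2.0 = 754.8 kN.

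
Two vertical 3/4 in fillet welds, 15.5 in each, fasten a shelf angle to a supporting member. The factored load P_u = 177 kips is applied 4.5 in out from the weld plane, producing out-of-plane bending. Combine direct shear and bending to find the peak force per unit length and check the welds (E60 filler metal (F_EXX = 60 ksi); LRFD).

f_max ≈ 11.5 kip/in; adequate

L_w = 2 × 15.5 = 31 in; section modulus (unit throat) S = 2 × L²/6 = 80.08 in².
Direct shear f_v = P/L_w = 177/31 = 5.71 kip/in.
Moment M = P × e = 177 × 4.5 = 796.5 kip·in; bending f_b = M/S = 9.946 kip/in.
f_max = √(f_v² + f_b²) = √(5.71² + 9.946²) = 11.47 kip/in.
φr_n = 0.75 × 0.6 × 60 × (0.707 × 0.75) = 14.32 kip/in → adequate.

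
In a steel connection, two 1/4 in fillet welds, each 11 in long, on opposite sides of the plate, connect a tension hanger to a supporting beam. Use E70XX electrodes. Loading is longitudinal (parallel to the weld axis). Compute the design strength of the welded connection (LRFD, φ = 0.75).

E70XX → F_EXX = 70 ksi.
Effective throat t_e = 0.707 × 0.25 = 0.1767 in.
Total length L = 22 in; A_we = 0.1767 × 22 = 3.888 in².
F_nw = 0.6 F_EXX = 0.6 × 70 = 42 ksi.
φR_n = 0.75 × 42 × 3.888 = 122.5 kip.

φR_n ≈ 122 kip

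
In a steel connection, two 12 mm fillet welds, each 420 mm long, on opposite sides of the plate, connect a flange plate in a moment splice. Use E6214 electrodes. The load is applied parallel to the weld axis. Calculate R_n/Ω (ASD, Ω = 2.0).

R_n/Ω ≈ 1330 kN

E62XX → F_EXX = 620 MPa.
Effective throat t_e = 0.707 × 12 = 8.484 mm.
Total length L = 840 mm; A_we = 8.484 × 840 = 7127 mm².
F_nw = 0.6 F_EXX = 0.6 × 620 = 372 MPa.
R_n = 372 × 7127 × 10⁻³ = 2651 kN; R_n/Ω = 2651/2.0 = 1326 kN.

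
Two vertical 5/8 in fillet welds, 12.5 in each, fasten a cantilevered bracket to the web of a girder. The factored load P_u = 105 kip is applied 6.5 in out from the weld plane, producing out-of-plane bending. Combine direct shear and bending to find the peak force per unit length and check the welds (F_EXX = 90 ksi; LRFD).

L_w = 2 × 12.5 = 25 in; section modulus (unit throat) S = 2 × L²/6 = 52.08 in².
Direct shear f_v = P/L_w = 105/25 = 4.2 kip/in.
Moment M = P × e = 105 × 6.5 = 682.5 kip·in; bending f_b = M/S = 13.1 kip/in.
f_max = √(f_v² + f_b²) = √(4.2² + 13.1²) = 13.76 kip/in.
φr_n = 0.75 × 0.6 × 90 × (0.707 × 0.625) = 17.9 kip/in → adequate.

f_max ≈ 13.8 kip/in; adequate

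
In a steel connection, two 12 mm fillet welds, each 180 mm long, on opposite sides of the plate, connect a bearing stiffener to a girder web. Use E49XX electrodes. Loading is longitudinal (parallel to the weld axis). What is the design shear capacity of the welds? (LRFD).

E49XX → F_EXX = 490 MPa.
Effective throat t_e = 0.707 × 12 = 8.484 mm.
Total length L = 360 mm; A_we = 8.484 × 360 = 3054 mm².
F_nw = 0.6 F_EXX = 0.6 × 490 = 294 MPa.
φR_n = 0.75 × 294 × 3054 × 10⁻³ = 673.5 kN.

φR_n ≈ 673 kN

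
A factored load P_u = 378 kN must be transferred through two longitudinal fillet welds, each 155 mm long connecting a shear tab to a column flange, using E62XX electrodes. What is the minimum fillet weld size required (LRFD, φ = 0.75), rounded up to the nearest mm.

E62XX → F_EXX = 620 MPa.
Total weld length L = 310 mm.
Required throat t_e = P_u / (φ × 0.6 F_EXX × L) = 378 / (0.75 × 0.6 × 620 × 310 × 10⁻³) = 4.37 mm.
Required leg w = t_e / 0.707 = 6.182 mm → use 7 mm.

w = 7 mm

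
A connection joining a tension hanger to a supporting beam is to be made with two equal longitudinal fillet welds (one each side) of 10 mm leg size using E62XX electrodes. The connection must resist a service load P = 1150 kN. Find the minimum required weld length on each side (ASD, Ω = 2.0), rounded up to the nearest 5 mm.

L = 440 mm on each side

E62XX → F_EXX = 620 MPa.
Throat t_e = 0.707 × 10 = 7.07 mm.
r_n/Ω = (0.6 × 620 × 7.07) / 2.0 = 1315 N/mm = 1.315 kN/mm.
L_req = P / (r_n/Ω) = 1150 / 1.315 = 874.5 mm total.
Per side: 874.5 / 2 = 437.3 mm.
Round up → use L = 440 mm on each side.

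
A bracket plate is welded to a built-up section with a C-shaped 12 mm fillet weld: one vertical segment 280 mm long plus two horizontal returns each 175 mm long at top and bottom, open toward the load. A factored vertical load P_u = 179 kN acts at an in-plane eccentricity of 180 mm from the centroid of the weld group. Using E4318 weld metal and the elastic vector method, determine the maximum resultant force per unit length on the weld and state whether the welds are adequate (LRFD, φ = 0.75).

f_max ≈ 783 N/mm; adequate

E43XX → F_EXX = 430 MPa.
Total weld length L_w = 630 mm. Treat welds as unit-width lines.
Centroid: x̄ = 2×175×87.5 / 630 = 48.61 mm from the vertical weld.
Polar moment about centroid: J = I_x + I_y = [280³/12 + 2×175×140²] + [280×48.61² + 2(175³/12 + 175×38.89²)] = 10770000 mm³.
Direct shear f_v = P/L_w = 179×10³ / 630 = 284.1 N/mm (vertical).
Torsion M = P·e = 179×10³ × 180 = 32220000 N·mm.
Critical point at (x, y) = (126.4, 140) from centroid. f_tx = M·y/J = 418.7 N/mm; f_ty = M·x/J = 378 N/mm.
Resultant f_max = √[f_tx² + (f_v + f_ty)²] = √[418.7² + (284.1 + 378)²] = 783.4 N/mm.
Capacity per unit length: φr_n = 0.75 × 0.6 × 430 × (0.707 × 12) = 1642 N/mm.
783.4 ≤ 1642 → adequate.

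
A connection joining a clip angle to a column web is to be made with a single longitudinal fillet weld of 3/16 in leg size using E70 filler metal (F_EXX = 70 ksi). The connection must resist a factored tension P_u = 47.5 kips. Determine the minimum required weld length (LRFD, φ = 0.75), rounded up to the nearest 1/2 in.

L = 11.5 in

Throat t_e = 0.707 × 0.1875 = 0.1326 in.
φr_n = 0.75 × 0.6 × 70 × 0.1326 = 4.176 kips/in.
L_req = P_u / φr_n = 47.5 / 4.176 = 11.38 in total.
Round up → use L = 11.5 in.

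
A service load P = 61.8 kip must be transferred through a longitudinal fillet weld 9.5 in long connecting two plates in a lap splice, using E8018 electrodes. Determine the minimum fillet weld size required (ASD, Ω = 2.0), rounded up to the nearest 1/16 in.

E80XX → F_EXX = 80 ksi.
Total weld length L = 9.5 in.
Required throat t_e = P × Ω / (0.6 F_EXX × L) = 61.8 × 2.0 / (0.6 × 80 × 9.5) = 0.2711 in.
Required leg w = t_e / 0.707 = 0.3834 in → use 7/16 in.

w = 7/16 in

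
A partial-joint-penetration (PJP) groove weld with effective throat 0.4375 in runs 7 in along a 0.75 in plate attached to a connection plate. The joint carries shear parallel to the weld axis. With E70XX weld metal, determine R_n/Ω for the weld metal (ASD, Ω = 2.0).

R_n/Ω ≈ 64.3 kips

E70XX → F_EXX = 70 ksi.
Effective throat (given) t_e = 0.4375 in.
A_we = 0.4375 × 7 = 3.062 in².
F_nw = 0.6 F_EXX = 42 ksi.
R_n/Ω = (42 × 3.062) / 2.0 = 64.31 kips.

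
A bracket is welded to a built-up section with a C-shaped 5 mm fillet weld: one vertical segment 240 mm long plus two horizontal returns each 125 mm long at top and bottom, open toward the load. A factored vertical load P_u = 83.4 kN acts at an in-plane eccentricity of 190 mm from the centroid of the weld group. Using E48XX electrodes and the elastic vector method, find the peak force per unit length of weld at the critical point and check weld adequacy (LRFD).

f_max ≈ 554 N/mm; adequate

E48XX → F_EXX = 480 MPa.
Total weld length L_w = 490 mm. Treat welds as unit-width lines.
Centroid: x̄ = 2×125×62.5 / 490 = 31.89 mm from the vertical weld.
Polar moment about centroid: J = I_x + I_y = [240³/12 + 2×125×120²] + [240×31.89² + 2(125³/12 + 125×30.61²)] = 5556000 mm³.
Direct shear f_v = P/L_w = 83.4×10³ / 490 = 170.2 N/mm (vertical).
Torsion M = P·e = 83.4×10³ × 190 = 15846000 N·mm.
Critical point at (x, y) = (93.11, 120) from centroid. f_tx = M·y/J = 342.3 N/mm; f_ty = M·x/J = 265.6 N/mm.
Resultant f_max = √[f_tx² + (f_v + f_ty)²] = √[342.3² + (170.2 + 265.6)²] = 554.1 N/mm.
Capacity per unit length: φr_n = 0.75 × 0.6 × 480 × (0.707 × 5) = 763.6 N/mm.
554.1 ≤ 763.6 → adequate.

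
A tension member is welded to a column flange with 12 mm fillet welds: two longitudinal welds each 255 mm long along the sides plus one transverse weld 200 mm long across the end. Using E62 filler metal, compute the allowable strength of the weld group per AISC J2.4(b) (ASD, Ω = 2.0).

E62XX → F_EXX = 620 MPa.
t_e = 0.707 × 12 = 8.484 mm.
R_nwl = 0.6 × 620 × 8.484 × 510 × 10⁻³ = 1610 kN (longitudinal, 2 welds).
R_nwt = 0.6 × 620 × 8.484 × 200 × 10⁻³ = 631.2 kN (transverse, base value).
(i) R_nwl + R_nwt = 2241 kN; (ii) 0.85 R_nwl + 1.5 R_nwt = 2315 kN.
R_n = max = 2315 kN [governs: (ii)]; R_n/Ω = 1157 kN.

R_n/Ω ≈ 1160 kN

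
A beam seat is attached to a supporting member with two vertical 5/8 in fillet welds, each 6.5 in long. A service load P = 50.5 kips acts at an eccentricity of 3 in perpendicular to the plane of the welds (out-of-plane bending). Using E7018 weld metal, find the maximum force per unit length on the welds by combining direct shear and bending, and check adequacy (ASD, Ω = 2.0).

E70XX → F_EXX = 70 ksi.
L_w = 2 × 6.5 = 13 in; section modulus (unit throat) S = 2 × L²/6 = 14.08 in².
Direct shear f_v = P/L_w = 50.5/13 = 3.885 kip/in.
Moment M = P × e = 50.5 × 3 = 151.5 kip·in; bending f_b = M/S = 10.76 kip/in.
f_max = √(f_v² + f_b²) = √(3.885² + 10.76²) = 11.44 kip/in.
r_n/Ω = (1/2.0) × 0.6 × 70 × (0.707 × 0.625) = 9.279 kip/in → NOT adequate.

f_max ≈ 11.4 kip/in; NOT adequate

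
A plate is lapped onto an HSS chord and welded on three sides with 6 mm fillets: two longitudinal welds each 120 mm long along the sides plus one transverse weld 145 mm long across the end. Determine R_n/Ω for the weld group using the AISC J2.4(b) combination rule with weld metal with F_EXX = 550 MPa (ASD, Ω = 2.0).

t_e = 0.707 × 6 = 4.242 mm.
R_nwl = 0.6 × 550 × 4.242 × 240 × 10⁻³ = 336 kN (longitudinal, 2 welds).
R_nwt = 0.6 × 550 × 4.242 × 145 × 10⁻³ = 203 kN (transverse, base value).
(i) R_nwl + R_nwt = 538.9 kN; (ii) 0.85 R_nwl + 1.5 R_nwt = 590 kN.
R_n = max = 590 kN [governs: (ii)]; R_n/Ω = 295 kN.

R_n/Ω ≈ 295 kN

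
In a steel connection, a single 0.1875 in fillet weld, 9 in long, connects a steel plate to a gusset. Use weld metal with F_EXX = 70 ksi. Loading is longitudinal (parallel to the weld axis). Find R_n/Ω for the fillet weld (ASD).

Effective throat t_e = 0.707 × 0.1875 = 0.1326 in.
Total length L = 9 in; A_we = 0.1326 × 9 = 1.193 in².
F_nw = 0.6 F_EXX = 0.6 × 70 = 42 ksi.
R_n = 42 × 1.193 = 50.11 kip; R_n/Ω = 50.11/2.0 = 25.05 kip.

R_n/Ω ≈ 25.1 kip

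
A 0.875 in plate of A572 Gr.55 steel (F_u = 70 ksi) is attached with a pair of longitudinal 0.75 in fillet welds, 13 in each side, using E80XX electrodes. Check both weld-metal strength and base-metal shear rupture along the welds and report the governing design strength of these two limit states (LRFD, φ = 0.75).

E80XX → F_EXX = 80 ksi.
t_e = 0.707 × 0.75 = 0.5302 in; L = 26 in.
Weld metal: φR_n = 0.75 × 0.6 × 80 × 0.5302 × 26 = 496.3 kips.
Base metal (shear rupture): φR_n = 0.75 × 0.6 × 70 × 0.875 × 26 = 716.6 kips.
Governing: weld metal.

φR_n ≈ 496 kips (weld metal governs)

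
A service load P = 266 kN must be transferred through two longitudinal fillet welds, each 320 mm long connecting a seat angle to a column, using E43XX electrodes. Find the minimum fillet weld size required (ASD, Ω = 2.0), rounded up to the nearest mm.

w = 5 mm

E43XX → F_EXX = 430 MPa.
Total weld length L = 640 mm.
Required throat t_e = P × Ω / (0.6 F_EXX × L) = 266 × 2.0 / (0.6 × 430 × 640 × 10⁻³) = 3.222 mm.
Required leg w = t_e / 0.707 = 4.557 mm → use 5 mm.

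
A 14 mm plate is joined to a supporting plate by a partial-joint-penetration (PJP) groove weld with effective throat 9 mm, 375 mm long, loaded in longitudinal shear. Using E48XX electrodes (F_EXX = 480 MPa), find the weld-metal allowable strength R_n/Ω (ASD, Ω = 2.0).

R_n/Ω ≈ 486 kN

Effective throat (given) t_e = 9 mm.
A_we = 9 × 375 = 3375 mm².
F_nw = 0.6 F_EXX = 288 MPa.
R_n/Ω = (288 × 3375) / 2.0 × 10⁻³ = 486 kN.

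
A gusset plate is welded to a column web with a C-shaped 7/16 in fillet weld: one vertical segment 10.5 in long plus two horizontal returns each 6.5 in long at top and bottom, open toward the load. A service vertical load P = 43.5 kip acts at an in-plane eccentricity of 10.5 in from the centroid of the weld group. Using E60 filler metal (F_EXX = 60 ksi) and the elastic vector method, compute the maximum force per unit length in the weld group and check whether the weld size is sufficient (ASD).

f_max ≈ 7.1 kip/in; NOT adequate

Total weld length L_w = 23.5 in. Treat welds as unit-width lines.
Centroid: x̄ = 2×6.5×3.25 / 23.5 = 1.798 in from the vertical weld.
Polar moment about centroid: J = I_x + I_y = [10.5³/12 + 2×6.5×5.25²] + [10.5×1.798² + 2(6.5³/12 + 6.5×1.452²)] = 561.9 in³.
Direct shear f_v = P/L_w = 43.5 / 23.5 = 1.851 kip/in (vertical).
Torsion M = P·e = 43.5 × 10.5 = 456.75 kip·in.
Critical point at (x, y) = (4.702, 5.25) from centroid. f_tx = M·y/J = 4.268 kip/in; f_ty = M·x/J = 3.822 kip/in.
Resultant f_max = √[f_tx² + (f_v + f_ty)²] = √[4.268² + (1.851 + 3.822)²] = 7.099 kip/in.
Capacity per unit length: r_n/Ω = (1/2.0) × 0.6 × 60 × (0.707 × 0.4375) = 5.568 kip/in.
7.099 > 5.568 → NOT adequate.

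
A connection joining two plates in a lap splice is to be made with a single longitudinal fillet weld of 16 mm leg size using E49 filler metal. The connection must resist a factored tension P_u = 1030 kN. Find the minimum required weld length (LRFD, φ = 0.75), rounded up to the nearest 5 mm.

L = 415 mm

E49XX → F_EXX = 490 MPa.
Throat t_e = 0.707 × 16 = 11.31 mm.
φr_n = 0.75 × 0.6 × 490 × 11.31 × 10⁻³ = 2.494 kN/mm.
L_req = P_u / φr_n = 1030 / 2.494 = 412.9 mm total.
Round up → use L = 415 mm.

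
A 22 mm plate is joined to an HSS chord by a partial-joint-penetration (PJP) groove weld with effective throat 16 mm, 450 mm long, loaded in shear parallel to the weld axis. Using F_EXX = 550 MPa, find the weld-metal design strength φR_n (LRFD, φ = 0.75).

φR_n ≈ 1780 kN

Effective throat (given) t_e = 16 mm.
A_we = 16 × 450 = 7200 mm².
F_nw = 0.6 F_EXX = 330 MPa.
φR_n = 0.75 × 330 × 7200 × 10⁻³ = 1782 kN.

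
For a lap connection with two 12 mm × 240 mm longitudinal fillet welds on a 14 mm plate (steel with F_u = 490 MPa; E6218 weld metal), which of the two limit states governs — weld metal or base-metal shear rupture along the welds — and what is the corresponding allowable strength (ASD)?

R_n/Ω ≈ 757 kN (weld metal governs)

E62XX → F_EXX = 620 MPa.
t_e = 0.707 × 12 = 8.484 mm; L = 480 mm.
Weld metal: R_n/Ω = (1/2.0) × 0.6 × 620 × 8.484 × 480 × 10⁻³ = 757.5 kN.
Base metal (shear rupture): R_n/Ω = (1/2.0) × 0.6 × 490 × 14 × 480 × 10⁻³ = 987.8 kN.
Governing: weld metal.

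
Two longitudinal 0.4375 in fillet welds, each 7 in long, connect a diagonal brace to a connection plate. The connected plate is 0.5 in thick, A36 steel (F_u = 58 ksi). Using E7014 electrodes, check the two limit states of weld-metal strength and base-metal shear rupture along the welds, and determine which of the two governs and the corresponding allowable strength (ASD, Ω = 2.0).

E70XX → F_EXX = 70 ksi.
t_e = 0.707 × 0.4375 = 0.3093 in; L = 14 in.
Weld metal: R_n/Ω = (1/2.0) × 0.6 × 70 × 0.3093 × 14 = 90.94 kips.
Base metal (shear rupture): R_n/Ω = (1/2.0) × 0.6 × 58 × 0.5 × 14 = 121.8 kips.
Governing: weld metal.

R_n/Ω ≈ 90.9 kips (weld metal governs)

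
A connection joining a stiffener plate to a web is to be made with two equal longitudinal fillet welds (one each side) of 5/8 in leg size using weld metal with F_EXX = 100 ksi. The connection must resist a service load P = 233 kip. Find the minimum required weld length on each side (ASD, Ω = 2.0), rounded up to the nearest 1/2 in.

L = 9 in on each side

Throat t_e = 0.707 × 0.625 = 0.4419 in.
r_n/Ω = (0.6 × 100 × 0.4419) / 2.0 = 13.26 kip/in.
L_req = P / (r_n/Ω) = 233 / 13.26 = 17.58 in total.
Per side: 17.58 / 2 = 8.788 in.
Round up → use L = 9 in on each side.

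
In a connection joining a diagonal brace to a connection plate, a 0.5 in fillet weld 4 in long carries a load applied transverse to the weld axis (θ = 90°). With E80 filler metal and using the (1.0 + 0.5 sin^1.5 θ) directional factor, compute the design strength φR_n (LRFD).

φR_n ≈ 76.4 kips

E80XX → F_EXX = 80 ksi.
t_e = 0.707 × 0.5 = 0.3535 in; A_we = 0.3535 × 4 = 1.414 in².
Directional factor: 1.0 + 0.5 sin^1.5(90°) = 1.5.
F_nw = 0.6 × 80 × 1.5 = 72 ksi.
φR_n = 0.75 × 72 × 1.414 = 76.36 kips.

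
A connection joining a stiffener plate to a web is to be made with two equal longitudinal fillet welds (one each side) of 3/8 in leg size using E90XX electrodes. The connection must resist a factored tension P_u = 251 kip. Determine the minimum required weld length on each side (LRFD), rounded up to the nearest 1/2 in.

E90XX → F_EXX = 90 ksi.
Throat t_e = 0.707 × 0.375 = 0.2651 in.
φr_n = 0.75 × 0.6 × 90 × 0.2651 = 10.74 kip/in.
L_req = P_u / φr_n = 251 / 10.74 = 23.38 in total.
Per side: 23.38 / 2 = 11.69 in.
Round up → use L = 12 in on each side.

L = 12 in on each side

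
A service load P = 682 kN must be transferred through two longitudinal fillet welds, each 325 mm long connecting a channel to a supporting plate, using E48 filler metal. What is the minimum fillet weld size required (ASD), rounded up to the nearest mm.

E48XX → F_EXX = 480 MPa.
Total weld length L = 650 mm.
Required throat t_e = P × Ω / (0.6 F_EXX × L) = 682 × 2.0 / (0.6 × 480 × 650 × 10⁻³) = 7.286 mm.
Required leg w = t_e / 0.707 = 10.31 mm → use 11 mm.

w = 11 mm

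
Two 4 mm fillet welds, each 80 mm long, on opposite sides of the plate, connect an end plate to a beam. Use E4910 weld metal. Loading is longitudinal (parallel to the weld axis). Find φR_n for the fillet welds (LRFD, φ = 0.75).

E49XX → F_EXX = 490 MPa.
Effective throat t_e = 0.707 × 4 = 2.828 mm.
Total length L = 160 mm; A_we = 2.828 × 160 = 452.5 mm².
F_nw = 0.6 F_EXX = 0.6 × 490 = 294 MPa.
φR_n = 0.75 × 294 × 452.5 × 10⁻³ = 99.77 kN.

φR_n ≈ 99.8 kN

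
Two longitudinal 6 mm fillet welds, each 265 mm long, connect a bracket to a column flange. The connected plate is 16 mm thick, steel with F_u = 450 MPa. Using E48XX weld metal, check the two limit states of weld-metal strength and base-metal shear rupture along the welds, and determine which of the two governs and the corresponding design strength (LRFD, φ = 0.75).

E48XX → F_EXX = 480 MPa.
t_e = 0.707 × 6 = 4.242 mm; L = 530 mm.
Weld metal: φR_n = 0.75 × 0.6 × 480 × 4.242 × 530 × 10⁻³ = 485.6 kN.
Base metal (shear rupture): φR_n = 0.75 × 0.6 × 450 × 16 × 530 × 10⁻³ = 1717 kN.
Governing: weld metal.

φR_n ≈ 486 kN (weld metal governs)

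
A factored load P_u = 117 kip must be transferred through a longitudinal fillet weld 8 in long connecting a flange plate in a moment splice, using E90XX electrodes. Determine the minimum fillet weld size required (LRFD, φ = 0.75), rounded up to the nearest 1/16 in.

w = 9/16 in

E90XX → F_EXX = 90 ksi.
Total weld length L = 8 in.
Required throat t_e = P_u / (φ × 0.6 F_EXX × L) = 117 / (0.75 × 0.6 × 90 × 8) = 0.3611 in.
Required leg w = t_e / 0.707 = 0.5108 in → use 9/16 in.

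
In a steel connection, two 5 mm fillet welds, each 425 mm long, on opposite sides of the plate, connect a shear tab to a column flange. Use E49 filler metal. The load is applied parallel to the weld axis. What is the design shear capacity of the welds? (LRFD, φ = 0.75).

E49XX → F_EXX = 490 MPa.
Effective throat t_e = 0.707 × 5 = 3.535 mm.
Total length L = 850 mm; A_we = 3.535 × 850 = 3005 mm².
F_nw = 0.6 F_EXX = 0.6 × 490 = 294 MPa.
φR_n = 0.75 × 294 × 3005 × 10⁻³ = 662.5 kN.

φR_n ≈ 663 kN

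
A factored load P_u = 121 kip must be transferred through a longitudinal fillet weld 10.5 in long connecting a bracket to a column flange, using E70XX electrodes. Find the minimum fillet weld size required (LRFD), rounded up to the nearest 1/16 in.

E70XX → F_EXX = 70 ksi.
Total weld length L = 10.5 in.
Required throat t_e = P_u / (φ × 0.6 F_EXX × L) = 121 / (0.75 × 0.6 × 70 × 10.5) = 0.3658 in.
Required leg w = t_e / 0.707 = 0.5174 in → use 9/16 in.

w = 9/16 in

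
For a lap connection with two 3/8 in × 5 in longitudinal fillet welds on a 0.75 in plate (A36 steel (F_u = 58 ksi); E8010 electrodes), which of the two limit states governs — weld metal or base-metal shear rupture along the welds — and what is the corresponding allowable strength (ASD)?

R_n/Ω ≈ 63.6 kips (weld metal governs)

E80XX → F_EXX = 80 ksi.
t_e = 0.707 × 0.375 = 0.2651 in; L = 10 in.
Weld metal: R_n/Ω = (1/2.0) × 0.6 × 80 × 0.2651 × 10 = 63.63 kips.
Base metal (shear rupture): R_n/Ω = (1/2.0) × 0.6 × 58 × 0.75 × 10 = 130.5 kips.
Governing: weld metal.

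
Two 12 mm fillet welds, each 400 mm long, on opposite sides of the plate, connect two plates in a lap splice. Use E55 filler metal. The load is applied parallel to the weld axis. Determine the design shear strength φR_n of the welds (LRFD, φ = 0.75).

φR_n ≈ 1680 kN

E55XX → F_EXX = 550 MPa.
Effective throat t_e = 0.707 × 12 = 8.484 mm.
Total length L = 800 mm; A_we = 8.484 × 800 = 6787 mm².
F_nw = 0.6 F_EXX = 0.6 × 550 = 330 MPa.
φR_n = 0.75 × 330 × 6787 × 10⁻³ = 1680 kN.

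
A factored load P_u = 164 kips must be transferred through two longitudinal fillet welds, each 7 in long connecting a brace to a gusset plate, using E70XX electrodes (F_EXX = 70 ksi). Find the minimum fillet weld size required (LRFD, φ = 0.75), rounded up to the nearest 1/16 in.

Total weld length L = 14 in.
Required throat t_e = P_u / (φ × 0.6 F_EXX × L) = 164 / (0.75 × 0.6 × 70 × 14) = 0.3719 in.
Required leg w = t_e / 0.707 = 0.526 in → use 9/16 in.

w = 9/16 in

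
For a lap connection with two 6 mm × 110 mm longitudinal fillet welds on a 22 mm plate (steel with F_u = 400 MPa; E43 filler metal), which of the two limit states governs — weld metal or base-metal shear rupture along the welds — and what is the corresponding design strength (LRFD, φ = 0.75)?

E43XX → F_EXX = 430 MPa.
t_e = 0.707 × 6 = 4.242 mm; L = 220 mm.
Weld metal: φR_n = 0.75 × 0.6 × 430 × 4.242 × 220 × 10⁻³ = 180.6 kN.
Base metal (shear rupture): φR_n = 0.75 × 0.6 × 400 × 22 × 220 × 10⁻³ = 871.2 kN.
Governing: weld metal.

φR_n ≈ 181 kN (weld metal governs)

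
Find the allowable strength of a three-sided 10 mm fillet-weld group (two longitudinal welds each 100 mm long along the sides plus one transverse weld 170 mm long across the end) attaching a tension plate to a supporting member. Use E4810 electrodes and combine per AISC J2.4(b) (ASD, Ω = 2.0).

E48XX → F_EXX = 480 MPa.
t_e = 0.707 × 10 = 7.07 mm.
R_nwl = 0.6 × 480 × 7.07 × 200 × 10⁻³ = 407.2 kN (longitudinal, 2 welds).
R_nwt = 0.6 × 480 × 7.07 × 170 × 10⁻³ = 346.1 kN (transverse, base value).
(i) R_nwl + R_nwt = 753.4 kN; (ii) 0.85 R_nwl + 1.5 R_nwt = 865.4 kN.
R_n = max = 865.4 kN [governs: (ii)]; R_n/Ω = 432.7 kN.

R_n/Ω ≈ 433 kN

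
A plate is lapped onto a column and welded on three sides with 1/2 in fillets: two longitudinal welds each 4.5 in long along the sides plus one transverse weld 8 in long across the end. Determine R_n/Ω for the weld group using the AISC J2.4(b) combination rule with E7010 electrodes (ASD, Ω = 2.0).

R_n/Ω ≈ 146 kips

E70XX → F_EXX = 70 ksi.
t_e = 0.707 × 0.5 = 0.3535 in.
R_nwl = 0.6 × 70 × 0.3535 × 9 = 133.6 kips (longitudinal, 2 welds).
R_nwt = 0.6 × 70 × 0.3535 × 8 = 118.8 kips (transverse, base value).
(i) R_nwl + R_nwt = 252.4 kips; (ii) 0.85 R_nwl + 1.5 R_nwt = 291.7 kips.
R_n = max = 291.7 kips [governs: (ii)]; R_n/Ω = 145.9 kips.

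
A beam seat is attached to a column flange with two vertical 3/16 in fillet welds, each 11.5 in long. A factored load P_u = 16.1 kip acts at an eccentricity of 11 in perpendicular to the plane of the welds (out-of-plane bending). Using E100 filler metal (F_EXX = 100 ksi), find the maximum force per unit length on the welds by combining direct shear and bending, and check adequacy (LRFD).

f_max ≈ 4.08 kip/in; adequate

L_w = 2 × 11.5 = 23 in; section modulus (unit throat) S = 2 × L²/6 = 44.08 in².
Direct shear f_v = P/L_w = 16.1/23 = 0.7 kip/in.
Moment M = P × e = 16.1 × 11 = 177.1 kip·in; bending f_b = M/S = 4.017 kip/in.
f_max = √(f_v² + f_b²) = √(0.7² + 4.017²) = 4.078 kip/in.
φr_n = 0.75 × 0.6 × 100 × (0.707 × 0.1875) = 5.965 kip/in → adequate.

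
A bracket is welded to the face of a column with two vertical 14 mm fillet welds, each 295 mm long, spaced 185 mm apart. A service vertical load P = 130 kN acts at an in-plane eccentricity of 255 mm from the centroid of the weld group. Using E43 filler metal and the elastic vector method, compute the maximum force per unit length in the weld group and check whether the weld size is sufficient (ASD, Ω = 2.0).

f_max ≈ 759 N/mm; adequate

E43XX → F_EXX = 430 MPa.
Total weld length L_w = 590 mm. Treat welds as unit-width lines.
Polar moment about centroid: J = 2[d³/12 + d(b/2)²] = 2[295³/12 + 295×92.5²] = 9327000 mm³.
Direct shear f_v = P/L_w = 130×10³ / 590 = 220.3 N/mm (vertical).
Torsion M = P·e = 130×10³ × 255 = 33150000 N·mm.
Critical point at (x, y) = (92.5, 147.5) from centroid. f_tx = M·y/J = 524.2 N/mm; f_ty = M·x/J = 328.8 N/mm.
Resultant f_max = √[f_tx² + (f_v + f_ty)²] = √[524.2² + (220.3 + 328.8)²] = 759.2 N/mm.
Capacity per unit length: r_n/Ω = (1/2.0) × 0.6 × 430 × (0.707 × 14) = 1277 N/mm.
759.2 ≤ 1277 → adequate.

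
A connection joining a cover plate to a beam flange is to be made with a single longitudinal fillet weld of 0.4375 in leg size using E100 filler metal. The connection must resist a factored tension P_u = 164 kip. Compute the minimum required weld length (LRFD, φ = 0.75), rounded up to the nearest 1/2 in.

L = 12 in

E100XX → F_EXX = 100 ksi.
Throat t_e = 0.707 × 0.4375 = 0.3093 in.
φr_n = 0.75 × 0.6 × 100 × 0.3093 = 13.92 kip/in.
L_req = P_u / φr_n = 164 / 13.92 = 11.78 in total.
Round up → use L = 12 in.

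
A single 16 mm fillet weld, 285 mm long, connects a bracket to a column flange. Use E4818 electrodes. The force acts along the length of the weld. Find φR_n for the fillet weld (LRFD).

E48XX → F_EXX = 480 MPa.
Effective throat t_e = 0.707 × 16 = 11.31 mm.
Total length L = 285 mm; A_we = 11.31 × 285 = 3224 mm².
F_nw = 0.6 F_EXX = 0.6 × 480 = 288 MPa.
φR_n = 0.75 × 288 × 3224 × 10⁻³ = 696.4 kN.

φR_n ≈ 696 kN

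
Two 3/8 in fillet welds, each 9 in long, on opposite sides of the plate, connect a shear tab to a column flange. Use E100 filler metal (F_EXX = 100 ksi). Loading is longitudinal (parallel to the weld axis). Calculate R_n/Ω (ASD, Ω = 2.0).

R_n/Ω ≈ 143 kips

Effective throat t_e = 0.707 × 0.375 = 0.2651 in.
Total length L = 18 in; A_we = 0.2651 × 18 = 4.772 in².
F_nw = 0.6 F_EXX = 0.6 × 100 = 60 ksi.
R_n = 60 × 4.772 = 286.3 kips; R_n/Ω = 286.3/2.0 = 143.2 kips.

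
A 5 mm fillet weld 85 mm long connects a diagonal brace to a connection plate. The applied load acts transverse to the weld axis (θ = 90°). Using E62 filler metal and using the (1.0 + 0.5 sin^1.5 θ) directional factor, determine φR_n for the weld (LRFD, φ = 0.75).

E62XX → F_EXX = 620 MPa.
t_e = 0.707 × 5 = 3.535 mm; A_we = 3.535 × 85 = 300.5 mm².
Directional factor: 1.0 + 0.5 sin^1.5(90°) = 1.5.
F_nw = 0.6 × 620 × 1.5 = 558 MPa.
φR_n = 0.75 × 558 × 300.5 × 10⁻³ = 125.7 kN.

φR_n ≈ 126 kN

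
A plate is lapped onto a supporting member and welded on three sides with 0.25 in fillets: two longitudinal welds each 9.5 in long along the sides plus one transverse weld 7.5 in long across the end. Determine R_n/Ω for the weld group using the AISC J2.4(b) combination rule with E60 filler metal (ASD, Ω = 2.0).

E60XX → F_EXX = 60 ksi.
t_e = 0.707 × 0.25 = 0.1767 in.
R_nwl = 0.6 × 60 × 0.1767 × 19 = 120.9 kips (longitudinal, 2 welds).
R_nwt = 0.6 × 60 × 0.1767 × 7.5 = 47.72 kips (transverse, base value).
(i) R_nwl + R_nwt = 168.6 kips; (ii) 0.85 R_nwl + 1.5 R_nwt = 174.3 kips.
R_n = max = 174.3 kips [governs: (ii)]; R_n/Ω = 87.17 kips.

R_n/Ω ≈ 87.2 kips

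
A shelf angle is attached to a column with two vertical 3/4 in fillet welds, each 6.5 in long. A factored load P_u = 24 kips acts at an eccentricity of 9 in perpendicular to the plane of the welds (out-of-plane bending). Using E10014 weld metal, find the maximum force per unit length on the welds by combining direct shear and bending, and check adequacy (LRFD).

E100XX → F_EXX = 100 ksi.
L_w = 2 × 6.5 = 13 in; section modulus (unit throat) S = 2 × L²/6 = 14.08 in².
Direct shear f_v = P/L_w = 24/13 = 1.846 kip/in.
Moment M = P × e = 24 × 9 = 216 kip·in; bending f_b = M/S = 15.34 kip/in.
f_max = √(f_v² + f_b²) = √(1.846² + 15.34²) = 15.45 kip/in.
φr_n = 0.75 × 0.6 × 100 × (0.707 × 0.75) = 23.86 kip/in → adequate.

f_max ≈ 15.4 kip/in; adequate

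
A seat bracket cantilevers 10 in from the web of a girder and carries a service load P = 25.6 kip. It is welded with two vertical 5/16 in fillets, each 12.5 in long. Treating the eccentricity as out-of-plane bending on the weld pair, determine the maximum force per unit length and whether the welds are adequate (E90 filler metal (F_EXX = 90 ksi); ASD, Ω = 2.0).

f_max ≈ 5.02 kip/in; adequate

L_w = 2 × 12.5 = 25 in; section modulus (unit throat) S = 2 × L²/6 = 52.08 in².
Direct shear f_v = P/L_w = 25.6/25 = 1.024 kip/in.
Moment M = P × e = 25.6 × 10 = 256 kip·in; bending f_b = M/S = 4.915 kip/in.
f_max = √(f_v² + f_b²) = √(1.024² + 4.915²) = 5.021 kip/in.
r_n/Ω = (1/2.0) × 0.6 × 90 × (0.707 × 0.3125) = 5.965 kip/in → adequate.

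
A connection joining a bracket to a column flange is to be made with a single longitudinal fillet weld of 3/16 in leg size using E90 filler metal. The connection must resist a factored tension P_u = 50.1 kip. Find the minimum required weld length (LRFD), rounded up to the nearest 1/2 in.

E90XX → F_EXX = 90 ksi.
Throat t_e = 0.707 × 0.1875 = 0.1326 in.
φr_n = 0.75 × 0.6 × 90 × 0.1326 = 5.369 kip/in.
L_req = P_u / φr_n = 50.1 / 5.369 = 9.332 in total.
Round up → use L = 9.5 in.

L = 9.5 in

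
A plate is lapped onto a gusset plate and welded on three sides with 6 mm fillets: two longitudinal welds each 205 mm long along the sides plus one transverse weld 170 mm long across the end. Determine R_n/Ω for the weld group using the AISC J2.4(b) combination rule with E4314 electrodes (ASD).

R_n/Ω ≈ 330 kN

E43XX → F_EXX = 430 MPa.
t_e = 0.707 × 6 = 4.242 mm.
R_nwl = 0.6 × 430 × 4.242 × 410 × 10⁻³ = 448.7 kN (longitudinal, 2 welds).
R_nwt = 0.6 × 430 × 4.242 × 170 × 10⁻³ = 186.1 kN (transverse, base value).
(i) R_nwl + R_nwt = 634.8 kN; (ii) 0.85 R_nwl + 1.5 R_nwt = 660.5 kN.
R_n = max = 660.5 kN [governs: (ii)]; R_n/Ω = 330.2 kN.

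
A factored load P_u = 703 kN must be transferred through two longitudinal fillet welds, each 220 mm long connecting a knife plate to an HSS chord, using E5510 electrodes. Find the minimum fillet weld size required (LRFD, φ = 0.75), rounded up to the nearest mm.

w = 10 mm

E55XX → F_EXX = 550 MPa.
Total weld length L = 440 mm.
Required throat t_e = P_u / (φ × 0.6 F_EXX × L) = 703 / (0.75 × 0.6 × 550 × 440 × 10⁻³) = 6.455 mm.
Required leg w = t_e / 0.707 = 9.131 mm → use 10 mm.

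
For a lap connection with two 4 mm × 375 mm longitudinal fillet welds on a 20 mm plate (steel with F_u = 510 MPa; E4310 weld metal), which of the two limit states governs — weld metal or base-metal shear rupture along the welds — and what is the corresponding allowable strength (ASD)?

R_n/Ω ≈ 274 kN (weld metal governs)

E43XX → F_EXX = 430 MPa.
t_e = 0.707 × 4 = 2.828 mm; L = 750 mm.
Weld metal: R_n/Ω = (1/2.0) × 0.6 × 430 × 2.828 × 750 × 10⁻³ = 273.6 kN.
Base metal (shear rupture): R_n/Ω = (1/2.0) × 0.6 × 510 × 20 × 750 × 10⁻³ = 2295 kN.
Governing: weld metal.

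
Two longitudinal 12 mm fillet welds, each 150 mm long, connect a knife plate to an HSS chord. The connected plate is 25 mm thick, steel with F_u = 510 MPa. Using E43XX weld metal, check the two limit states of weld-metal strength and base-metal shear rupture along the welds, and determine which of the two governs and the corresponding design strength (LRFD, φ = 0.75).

φR_n ≈ 492 kN (weld metal governs)

E43XX → F_EXX = 430 MPa.
t_e = 0.707 × 12 = 8.484 mm; L = 300 mm.
Weld metal: φR_n = 0.75 × 0.6 × 430 × 8.484 × 300 × 10⁻³ = 492.5 kN.
Base metal (shear rupture): φR_n = 0.75 × 0.6 × 510 × 25 × 300 × 10⁻³ = 1721 kN.
Governing: weld metal.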